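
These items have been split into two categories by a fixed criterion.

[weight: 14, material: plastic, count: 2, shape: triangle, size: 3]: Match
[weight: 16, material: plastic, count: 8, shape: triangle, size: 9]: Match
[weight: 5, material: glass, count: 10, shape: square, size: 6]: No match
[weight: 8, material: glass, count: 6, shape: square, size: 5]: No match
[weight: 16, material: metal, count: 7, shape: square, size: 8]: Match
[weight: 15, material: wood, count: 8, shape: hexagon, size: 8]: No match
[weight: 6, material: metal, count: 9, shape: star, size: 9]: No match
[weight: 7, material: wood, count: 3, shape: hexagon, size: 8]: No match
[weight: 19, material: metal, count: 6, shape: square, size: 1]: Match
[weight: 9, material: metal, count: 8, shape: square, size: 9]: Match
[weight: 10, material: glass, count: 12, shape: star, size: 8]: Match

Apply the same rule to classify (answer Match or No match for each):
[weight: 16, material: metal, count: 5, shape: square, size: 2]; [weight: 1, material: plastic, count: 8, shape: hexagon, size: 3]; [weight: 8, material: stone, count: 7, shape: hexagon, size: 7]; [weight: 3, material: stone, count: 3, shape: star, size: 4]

The classifier is using: weight ≥ 9 AND weight ≠ 15.

Match, No match, No match, No match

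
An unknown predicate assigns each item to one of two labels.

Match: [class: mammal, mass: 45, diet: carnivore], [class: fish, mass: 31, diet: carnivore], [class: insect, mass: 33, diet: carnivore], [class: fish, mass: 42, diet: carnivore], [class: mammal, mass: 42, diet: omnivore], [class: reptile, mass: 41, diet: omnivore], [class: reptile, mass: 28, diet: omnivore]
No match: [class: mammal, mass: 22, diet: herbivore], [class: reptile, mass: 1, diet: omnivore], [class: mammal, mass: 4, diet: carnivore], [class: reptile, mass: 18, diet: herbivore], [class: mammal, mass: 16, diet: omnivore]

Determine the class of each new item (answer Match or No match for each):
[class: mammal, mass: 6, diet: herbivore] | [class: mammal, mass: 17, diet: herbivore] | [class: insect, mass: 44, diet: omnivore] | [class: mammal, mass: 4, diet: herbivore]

No match, No match, Match, No match

The pattern is that an item is 'Match' exactly when: mass ≥ 28.
[class: mammal, mass: 6, diet: herbivore]: mass = 6 — does not satisfy this, so No match. [class: mammal, mass: 17, diet: herbivore]: mass = 17 — does not satisfy this, so No match. [class: insect, mass: 44, diet: omnivore]: mass = 44 — passes, so Match. [class: mammal, mass: 4, diet: herbivore]: mass = 4 — does not satisfy this, so No match.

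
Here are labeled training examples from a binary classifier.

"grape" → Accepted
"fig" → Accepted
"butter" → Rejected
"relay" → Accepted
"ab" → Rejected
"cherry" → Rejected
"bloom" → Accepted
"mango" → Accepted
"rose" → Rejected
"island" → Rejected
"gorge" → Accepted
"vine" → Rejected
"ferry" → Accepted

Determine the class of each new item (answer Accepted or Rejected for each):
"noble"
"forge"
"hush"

The simplest hypothesis consistent with all the labels is: odd length.
"noble" → length 5 → Accepted. "forge" → length 5 → Accepted. "hush" → length 4 → Rejected.

Accepted, Accepted, Rejected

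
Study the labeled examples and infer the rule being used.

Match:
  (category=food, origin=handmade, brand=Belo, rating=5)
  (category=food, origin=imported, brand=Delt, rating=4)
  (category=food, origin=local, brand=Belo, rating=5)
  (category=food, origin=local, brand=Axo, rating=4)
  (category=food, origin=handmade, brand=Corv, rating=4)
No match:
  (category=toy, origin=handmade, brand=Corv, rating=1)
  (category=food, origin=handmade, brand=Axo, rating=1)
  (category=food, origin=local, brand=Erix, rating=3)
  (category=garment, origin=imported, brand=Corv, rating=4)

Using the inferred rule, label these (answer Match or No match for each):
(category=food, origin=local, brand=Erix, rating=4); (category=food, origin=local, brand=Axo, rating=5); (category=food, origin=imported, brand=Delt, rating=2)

Every 'Match' example satisfies: category is food AND rating ≥ 4. None of the 'No match' examples do.
Match: (category=food, origin=local, brand=Erix, rating=4), since category is food, rating = 4.
Match: (category=food, origin=local, brand=Axo, rating=5), since category is food, rating = 5.
No match: (category=food, origin=imported, brand=Delt, rating=2), since category is food, rating = 2.

Match, Match, No match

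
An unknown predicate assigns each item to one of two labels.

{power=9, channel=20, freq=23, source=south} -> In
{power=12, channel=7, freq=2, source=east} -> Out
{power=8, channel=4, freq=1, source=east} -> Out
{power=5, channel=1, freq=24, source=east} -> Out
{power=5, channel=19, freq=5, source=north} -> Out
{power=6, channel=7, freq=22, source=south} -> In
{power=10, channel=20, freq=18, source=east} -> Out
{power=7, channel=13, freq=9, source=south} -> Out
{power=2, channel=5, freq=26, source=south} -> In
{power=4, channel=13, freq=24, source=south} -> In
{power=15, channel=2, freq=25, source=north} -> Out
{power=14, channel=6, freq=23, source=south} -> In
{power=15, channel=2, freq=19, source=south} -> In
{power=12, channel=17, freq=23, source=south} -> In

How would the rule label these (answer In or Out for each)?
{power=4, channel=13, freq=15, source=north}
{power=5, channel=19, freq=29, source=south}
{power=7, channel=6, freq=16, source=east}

Out, In, Out

The classifier is using: source is south AND freq ≥ 18.
{power=4, channel=13, freq=15, source=north}: Out (source is north, freq = 15). {power=5, channel=19, freq=29, source=south}: In (source is south, freq = 29). {power=7, channel=6, freq=16, source=east}: Out (source is east, freq = 16).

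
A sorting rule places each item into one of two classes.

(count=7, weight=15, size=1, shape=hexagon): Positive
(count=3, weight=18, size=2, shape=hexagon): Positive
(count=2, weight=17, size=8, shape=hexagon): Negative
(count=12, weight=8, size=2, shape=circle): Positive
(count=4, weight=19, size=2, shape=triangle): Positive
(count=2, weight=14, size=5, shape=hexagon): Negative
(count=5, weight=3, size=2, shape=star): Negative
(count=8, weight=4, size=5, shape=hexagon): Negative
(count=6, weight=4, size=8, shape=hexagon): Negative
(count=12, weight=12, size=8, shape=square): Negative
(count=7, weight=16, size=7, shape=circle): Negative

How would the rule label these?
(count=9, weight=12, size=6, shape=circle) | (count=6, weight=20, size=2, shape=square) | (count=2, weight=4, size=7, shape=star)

Every 'Positive' example satisfies: size ≤ 2 AND weight ≥ 4. None of the 'Negative' examples do.
(count=9, weight=12, size=6, shape=circle): size = 6, weight = 12, doesn't match → Negative.
(count=6, weight=20, size=2, shape=square): size = 2, weight = 20, qualifies → Positive.
(count=2, weight=4, size=7, shape=star): size = 7, weight = 4, doesn't match → Negative.

Negative, Positive, Negative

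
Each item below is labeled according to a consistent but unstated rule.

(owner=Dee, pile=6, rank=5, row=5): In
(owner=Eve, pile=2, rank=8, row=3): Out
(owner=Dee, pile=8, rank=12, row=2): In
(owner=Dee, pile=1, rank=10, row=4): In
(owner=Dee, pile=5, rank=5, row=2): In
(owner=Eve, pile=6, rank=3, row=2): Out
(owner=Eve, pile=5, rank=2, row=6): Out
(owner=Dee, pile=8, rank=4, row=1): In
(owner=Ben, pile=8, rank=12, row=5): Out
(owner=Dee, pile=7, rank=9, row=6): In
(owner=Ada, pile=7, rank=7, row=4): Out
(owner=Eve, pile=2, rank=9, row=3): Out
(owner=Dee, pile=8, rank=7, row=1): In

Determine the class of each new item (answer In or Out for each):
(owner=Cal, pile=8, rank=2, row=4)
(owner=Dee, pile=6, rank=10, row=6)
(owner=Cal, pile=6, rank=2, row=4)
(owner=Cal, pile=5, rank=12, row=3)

The classifier is using: owner is Dee.

Out, In, Out, Out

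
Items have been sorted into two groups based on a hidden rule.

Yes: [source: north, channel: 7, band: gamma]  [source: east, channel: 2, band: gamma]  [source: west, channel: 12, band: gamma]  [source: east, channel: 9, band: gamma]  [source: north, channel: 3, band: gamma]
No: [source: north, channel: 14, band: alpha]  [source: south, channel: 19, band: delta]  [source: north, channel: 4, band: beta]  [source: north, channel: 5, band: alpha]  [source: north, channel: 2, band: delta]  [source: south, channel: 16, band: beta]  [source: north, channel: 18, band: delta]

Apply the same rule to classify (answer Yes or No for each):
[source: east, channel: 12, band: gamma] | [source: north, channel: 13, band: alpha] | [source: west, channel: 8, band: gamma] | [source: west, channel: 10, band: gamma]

One predicate separates the groups cleanly: band is gamma.

Yes, No, Yes, Yes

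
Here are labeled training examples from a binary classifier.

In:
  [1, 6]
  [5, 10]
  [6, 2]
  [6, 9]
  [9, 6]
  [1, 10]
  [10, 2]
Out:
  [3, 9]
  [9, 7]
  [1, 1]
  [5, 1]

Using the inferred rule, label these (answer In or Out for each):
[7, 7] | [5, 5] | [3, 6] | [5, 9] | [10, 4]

Out, Out, In, Out, In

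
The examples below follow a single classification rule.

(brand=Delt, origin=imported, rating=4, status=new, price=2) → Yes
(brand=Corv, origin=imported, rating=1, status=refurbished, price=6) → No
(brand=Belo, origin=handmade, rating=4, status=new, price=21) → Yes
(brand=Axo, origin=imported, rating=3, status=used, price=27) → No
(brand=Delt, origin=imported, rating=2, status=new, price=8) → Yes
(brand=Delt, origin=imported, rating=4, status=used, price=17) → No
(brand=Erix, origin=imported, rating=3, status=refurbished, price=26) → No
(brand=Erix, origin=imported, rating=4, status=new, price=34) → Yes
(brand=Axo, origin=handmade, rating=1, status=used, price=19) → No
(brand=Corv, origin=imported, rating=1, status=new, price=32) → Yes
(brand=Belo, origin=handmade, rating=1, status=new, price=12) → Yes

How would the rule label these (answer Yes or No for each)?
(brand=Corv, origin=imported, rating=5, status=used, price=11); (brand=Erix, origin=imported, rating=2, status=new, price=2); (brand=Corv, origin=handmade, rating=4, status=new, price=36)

No, Yes, Yes

The distinguishing property — status is new — holds for all the 'Yes' cases and none of the 'No' cases.
No: (brand=Corv, origin=imported, rating=5, status=used, price=11), since status is used. Yes: (brand=Erix, origin=imported, rating=2, status=new, price=2), since status is new. Yes: (brand=Corv, origin=handmade, rating=4, status=new, price=36), since status is new.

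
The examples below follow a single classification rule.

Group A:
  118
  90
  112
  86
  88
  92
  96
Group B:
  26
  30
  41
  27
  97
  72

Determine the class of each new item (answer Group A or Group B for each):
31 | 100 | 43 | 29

Group B, Group A, Group B, Group B

A rule that fits every label: even AND at least 86 — true of each 'Group A' example, false of each 'Group B' one.
31: 31 is odd, 31 < 86 — fails the rule, so Group B. 100: 100 is even, 100 ≥ 86 — satisfies this, so Group A. 43: 43 is odd, 43 < 86 — fails the rule, so Group B. 29: 29 is odd, 29 < 86 — fails the rule, so Group B.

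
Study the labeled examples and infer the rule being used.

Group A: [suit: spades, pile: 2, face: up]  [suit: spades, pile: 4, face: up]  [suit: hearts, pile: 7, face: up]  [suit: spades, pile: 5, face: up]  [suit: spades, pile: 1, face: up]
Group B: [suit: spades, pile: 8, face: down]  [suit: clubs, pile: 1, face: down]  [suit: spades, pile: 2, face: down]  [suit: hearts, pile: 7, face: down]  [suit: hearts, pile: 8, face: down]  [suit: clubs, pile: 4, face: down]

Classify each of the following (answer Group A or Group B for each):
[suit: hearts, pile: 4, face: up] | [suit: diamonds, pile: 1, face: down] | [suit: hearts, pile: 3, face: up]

Looking at the examples, the only property every 'Group A' case has and every 'Group B' case lacks is: face is up.

Group A, Group B, Group A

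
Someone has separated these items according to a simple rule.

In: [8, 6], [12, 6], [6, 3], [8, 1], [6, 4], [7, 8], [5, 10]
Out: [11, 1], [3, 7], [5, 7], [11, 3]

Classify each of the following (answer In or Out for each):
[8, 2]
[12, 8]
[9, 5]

In, In, Out

The classifier is using: product is even.
[8, 2] → 8·2 = 16 → In.
[12, 8] → 12·8 = 96 → In.
[9, 5] → 9·5 = 45 → Out.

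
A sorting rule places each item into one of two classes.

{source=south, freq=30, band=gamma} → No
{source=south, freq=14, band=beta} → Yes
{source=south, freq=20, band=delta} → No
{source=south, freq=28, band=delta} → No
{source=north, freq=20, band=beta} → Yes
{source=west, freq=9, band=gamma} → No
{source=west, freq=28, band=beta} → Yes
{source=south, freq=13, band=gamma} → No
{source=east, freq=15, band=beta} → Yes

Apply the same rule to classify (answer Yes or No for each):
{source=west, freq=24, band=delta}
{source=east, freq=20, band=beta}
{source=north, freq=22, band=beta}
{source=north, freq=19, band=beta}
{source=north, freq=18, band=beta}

The pattern is that an item is 'Yes' exactly when: band is beta.
{source=west, freq=24, band=delta}: band is delta, fails this test → No.
{source=east, freq=20, band=beta}: band is beta, matches → Yes.
{source=north, freq=22, band=beta}: band is beta, matches → Yes.
{source=north, freq=19, band=beta}: band is beta, matches → Yes.
{source=north, freq=18, band=beta}: band is beta, matches → Yes.

No, Yes, Yes, Yes, Yes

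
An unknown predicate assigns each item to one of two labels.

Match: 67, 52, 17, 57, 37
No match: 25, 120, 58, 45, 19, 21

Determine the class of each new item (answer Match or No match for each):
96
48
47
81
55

No match, No match, Match, No match, No match

Comparing the two groups points to one rule — ≡ 2 (mod 5).
96: 96 mod 5 = 1 — does not pass, so No match.
48: 48 mod 5 = 3 — does not pass, so No match.
47: 47 mod 5 = 2 — checks out, so Match.
81: 81 mod 5 = 1 — does not pass, so No match.
55: 55 mod 5 = 0 — does not pass, so No match.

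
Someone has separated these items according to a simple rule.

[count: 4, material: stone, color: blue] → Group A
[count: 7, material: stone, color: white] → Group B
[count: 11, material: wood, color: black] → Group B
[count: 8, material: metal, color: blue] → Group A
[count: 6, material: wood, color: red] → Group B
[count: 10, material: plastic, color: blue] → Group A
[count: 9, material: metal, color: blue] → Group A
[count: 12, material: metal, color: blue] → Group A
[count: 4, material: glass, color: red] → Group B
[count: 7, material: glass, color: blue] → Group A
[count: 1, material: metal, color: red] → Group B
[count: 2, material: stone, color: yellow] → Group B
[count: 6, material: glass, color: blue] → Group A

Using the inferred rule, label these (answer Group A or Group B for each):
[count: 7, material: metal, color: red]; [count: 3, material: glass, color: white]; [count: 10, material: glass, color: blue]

Group B, Group B, Group A

A rule that fits every label: color is blue — true of each 'Group A' example, false of each 'Group B' one.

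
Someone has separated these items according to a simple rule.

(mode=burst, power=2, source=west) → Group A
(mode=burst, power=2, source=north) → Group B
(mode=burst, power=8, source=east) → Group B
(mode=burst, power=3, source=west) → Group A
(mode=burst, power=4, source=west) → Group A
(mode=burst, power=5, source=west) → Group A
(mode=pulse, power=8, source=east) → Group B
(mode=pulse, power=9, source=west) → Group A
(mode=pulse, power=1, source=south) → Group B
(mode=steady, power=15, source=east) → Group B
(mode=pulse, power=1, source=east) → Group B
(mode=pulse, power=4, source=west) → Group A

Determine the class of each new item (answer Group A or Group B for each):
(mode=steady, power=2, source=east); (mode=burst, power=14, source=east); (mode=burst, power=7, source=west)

Group B, Group B, Group A

The common property of the 'Group A' items is: source is west. No 'Group B' item has it.
(mode=steady, power=2, source=east): Group B (source is east). (mode=burst, power=14, source=east): Group B (source is east). (mode=burst, power=7, source=west): Group A (source is west).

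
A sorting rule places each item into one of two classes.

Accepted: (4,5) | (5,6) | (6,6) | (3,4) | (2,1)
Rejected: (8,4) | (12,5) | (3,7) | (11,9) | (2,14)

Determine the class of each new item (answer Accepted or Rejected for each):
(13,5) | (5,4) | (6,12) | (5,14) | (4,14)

Every 'Accepted' example satisfies: max ≤ 6. None of the 'Rejected' examples do.
(13,5): max 13 — does not satisfy this, so Rejected. (5,4): max 5 — has this property, so Accepted. (6,12): max 12 — does not satisfy this, so Rejected. (5,14): max 14 — does not satisfy this, so Rejected. (4,14): max 14 — does not satisfy this, so Rejected.

Rejected, Accepted, Rejected, Rejected, Rejected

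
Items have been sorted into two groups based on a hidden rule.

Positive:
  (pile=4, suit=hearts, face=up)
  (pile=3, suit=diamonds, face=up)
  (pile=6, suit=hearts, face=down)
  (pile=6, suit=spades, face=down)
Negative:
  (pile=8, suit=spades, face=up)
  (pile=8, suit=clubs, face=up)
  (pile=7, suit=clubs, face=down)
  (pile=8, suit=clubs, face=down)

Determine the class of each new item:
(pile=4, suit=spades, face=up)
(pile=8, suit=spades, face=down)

Positive, Negative

The pattern is that an item is 'Positive' exactly when: pile ≤ 6.
(pile=4, suit=spades, face=up) — pile = 4, hence Positive. (pile=8, suit=spades, face=down) — pile = 8, hence Negative.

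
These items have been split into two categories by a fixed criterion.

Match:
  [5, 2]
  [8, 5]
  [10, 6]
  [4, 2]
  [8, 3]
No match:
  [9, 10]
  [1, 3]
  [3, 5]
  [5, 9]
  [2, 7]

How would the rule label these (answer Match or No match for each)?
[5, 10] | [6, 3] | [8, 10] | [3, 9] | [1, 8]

No match, Match, No match, No match, No match

Every 'Match' example satisfies: first > second. None of the 'No match' examples do.
[5, 10] → 5 < 10 → No match. [6, 3] → 6 > 3 → Match. [8, 10] → 8 < 10 → No match. [3, 9] → 3 < 9 → No match. [1, 8] → 1 < 8 → No match.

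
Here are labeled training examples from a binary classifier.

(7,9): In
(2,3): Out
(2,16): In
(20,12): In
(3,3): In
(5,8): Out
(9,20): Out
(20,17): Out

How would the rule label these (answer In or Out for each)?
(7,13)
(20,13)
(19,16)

In, Out, Out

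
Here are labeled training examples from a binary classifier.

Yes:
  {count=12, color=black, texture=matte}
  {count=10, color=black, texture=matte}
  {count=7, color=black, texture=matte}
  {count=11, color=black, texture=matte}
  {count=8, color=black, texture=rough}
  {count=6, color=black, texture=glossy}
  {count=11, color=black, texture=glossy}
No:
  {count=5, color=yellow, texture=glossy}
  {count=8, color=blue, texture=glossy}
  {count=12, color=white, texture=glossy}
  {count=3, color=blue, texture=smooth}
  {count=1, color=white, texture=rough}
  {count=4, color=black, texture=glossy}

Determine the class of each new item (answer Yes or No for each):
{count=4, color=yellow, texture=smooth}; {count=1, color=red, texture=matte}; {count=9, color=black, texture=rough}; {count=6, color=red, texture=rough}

No, No, Yes, No

The classifier is using: color is black AND count ≥ 5.
{count=4, color=yellow, texture=smooth}: No (color is yellow, count = 4). {count=1, color=red, texture=matte}: No (color is red, count = 1). {count=9, color=black, texture=rough}: Yes (color is black, count = 9). {count=6, color=red, texture=rough}: No (color is red, count = 6).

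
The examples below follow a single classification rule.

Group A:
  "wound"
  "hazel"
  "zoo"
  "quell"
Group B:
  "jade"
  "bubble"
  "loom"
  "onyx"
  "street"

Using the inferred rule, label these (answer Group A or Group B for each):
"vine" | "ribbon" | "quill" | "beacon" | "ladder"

Group B, Group B, Group A, Group B, Group B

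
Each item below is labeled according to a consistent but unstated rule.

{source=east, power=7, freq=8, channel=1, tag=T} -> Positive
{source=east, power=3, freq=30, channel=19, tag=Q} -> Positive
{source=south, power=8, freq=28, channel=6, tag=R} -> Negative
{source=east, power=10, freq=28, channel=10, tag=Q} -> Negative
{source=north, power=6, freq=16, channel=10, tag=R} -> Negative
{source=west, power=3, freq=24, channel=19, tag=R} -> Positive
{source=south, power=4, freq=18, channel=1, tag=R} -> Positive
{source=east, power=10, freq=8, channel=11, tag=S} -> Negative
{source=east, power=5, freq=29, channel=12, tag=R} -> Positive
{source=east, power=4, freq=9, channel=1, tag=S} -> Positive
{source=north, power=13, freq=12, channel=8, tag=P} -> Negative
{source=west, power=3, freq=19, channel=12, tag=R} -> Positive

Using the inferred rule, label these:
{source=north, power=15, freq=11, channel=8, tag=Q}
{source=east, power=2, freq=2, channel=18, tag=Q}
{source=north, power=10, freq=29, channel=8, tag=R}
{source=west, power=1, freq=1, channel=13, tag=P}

A rule that fits every label: tag is T OR power ≤ 5 — true of each 'Positive' example, false of each 'Negative' one.
Negative: {source=north, power=15, freq=11, channel=8, tag=Q}, since tag is Q, power = 15. Positive: {source=east, power=2, freq=2, channel=18, tag=Q}, since tag is Q, power = 2. Negative: {source=north, power=10, freq=29, channel=8, tag=R}, since tag is R, power = 10. Positive: {source=west, power=1, freq=1, channel=13, tag=P}, since tag is P, power = 1.

Negative, Positive, Negative, Positive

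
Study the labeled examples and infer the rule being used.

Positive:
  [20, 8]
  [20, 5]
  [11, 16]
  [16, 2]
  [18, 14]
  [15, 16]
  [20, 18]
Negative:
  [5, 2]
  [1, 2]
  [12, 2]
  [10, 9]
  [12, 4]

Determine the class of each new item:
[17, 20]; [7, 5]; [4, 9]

Positive, Negative, Negative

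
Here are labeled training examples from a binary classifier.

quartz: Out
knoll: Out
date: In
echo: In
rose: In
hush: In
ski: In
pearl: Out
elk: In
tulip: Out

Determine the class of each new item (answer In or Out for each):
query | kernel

Out, Out

All 'In' examples share one property — length ≤ 4 — and every 'Out' example lacks it.
query — length 5, hence Out. kernel — length 6, hence Out.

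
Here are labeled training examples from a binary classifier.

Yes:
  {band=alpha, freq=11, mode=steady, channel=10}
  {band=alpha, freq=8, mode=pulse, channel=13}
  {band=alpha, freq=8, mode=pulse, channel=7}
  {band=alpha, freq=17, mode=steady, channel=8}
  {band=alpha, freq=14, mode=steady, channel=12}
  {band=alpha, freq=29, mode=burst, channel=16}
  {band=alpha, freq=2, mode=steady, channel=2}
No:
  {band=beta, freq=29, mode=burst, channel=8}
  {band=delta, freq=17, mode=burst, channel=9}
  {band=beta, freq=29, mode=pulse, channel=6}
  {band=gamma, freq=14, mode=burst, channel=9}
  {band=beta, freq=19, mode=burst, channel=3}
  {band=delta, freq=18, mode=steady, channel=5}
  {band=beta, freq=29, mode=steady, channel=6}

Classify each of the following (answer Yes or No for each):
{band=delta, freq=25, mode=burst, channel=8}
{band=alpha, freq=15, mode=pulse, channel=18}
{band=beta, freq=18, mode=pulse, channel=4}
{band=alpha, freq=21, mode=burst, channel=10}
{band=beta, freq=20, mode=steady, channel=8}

No, Yes, No, Yes, No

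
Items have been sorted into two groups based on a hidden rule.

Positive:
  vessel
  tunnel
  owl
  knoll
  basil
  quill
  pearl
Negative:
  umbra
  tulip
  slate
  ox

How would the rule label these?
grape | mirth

Negative, Negative

A rule that fits every label: ends with 'l' — true of each 'Positive' example, false of each 'Negative' one.
Negative: grape, since ends with 'e'. Negative: mirth, since ends with 'h'.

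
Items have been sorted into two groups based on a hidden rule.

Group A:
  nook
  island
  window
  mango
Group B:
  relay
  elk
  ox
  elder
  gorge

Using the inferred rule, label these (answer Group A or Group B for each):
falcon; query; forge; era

The rule appears to be: contains 'n'.
falcon: has 'n', has this property → Group A. query: no 'n', doesn't qualify → Group B. forge: no 'n', doesn't qualify → Group B. era: no 'n', doesn't qualify → Group B.

Group A, Group B, Group B, Group B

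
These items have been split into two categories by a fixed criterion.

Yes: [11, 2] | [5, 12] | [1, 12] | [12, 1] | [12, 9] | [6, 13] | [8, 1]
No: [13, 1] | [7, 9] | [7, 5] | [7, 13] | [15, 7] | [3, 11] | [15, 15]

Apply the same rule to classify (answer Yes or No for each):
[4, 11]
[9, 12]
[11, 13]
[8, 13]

Rule: sum is odd. This holds for each 'Yes' example and fails for each 'No' one.

Yes, Yes, No, Yes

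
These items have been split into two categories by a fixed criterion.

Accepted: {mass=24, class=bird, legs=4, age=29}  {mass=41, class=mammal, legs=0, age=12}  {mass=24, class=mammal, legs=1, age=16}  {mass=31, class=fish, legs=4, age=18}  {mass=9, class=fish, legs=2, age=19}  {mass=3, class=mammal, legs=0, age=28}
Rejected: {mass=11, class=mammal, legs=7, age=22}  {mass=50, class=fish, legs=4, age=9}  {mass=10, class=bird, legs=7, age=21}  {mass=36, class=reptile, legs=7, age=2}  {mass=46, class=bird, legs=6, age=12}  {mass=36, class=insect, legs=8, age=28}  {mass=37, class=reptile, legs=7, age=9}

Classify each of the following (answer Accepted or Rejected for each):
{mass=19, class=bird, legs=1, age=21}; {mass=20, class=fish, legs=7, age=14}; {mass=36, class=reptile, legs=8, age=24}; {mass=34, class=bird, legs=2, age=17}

Accepted, Rejected, Rejected, Accepted

A rule that fits every label: age ≥ 12 AND legs ≤ 4 — true of each 'Accepted' example, false of each 'Rejected' one.
{mass=19, class=bird, legs=1, age=21}: age = 21, legs = 1 — has this property, so Accepted.
{mass=20, class=fish, legs=7, age=14}: age = 14, legs = 7 — does not satisfy this, so Rejected.
{mass=36, class=reptile, legs=8, age=24}: age = 24, legs = 8 — does not satisfy this, so Rejected.
{mass=34, class=bird, legs=2, age=17}: age = 17, legs = 2 — has this property, so Accepted.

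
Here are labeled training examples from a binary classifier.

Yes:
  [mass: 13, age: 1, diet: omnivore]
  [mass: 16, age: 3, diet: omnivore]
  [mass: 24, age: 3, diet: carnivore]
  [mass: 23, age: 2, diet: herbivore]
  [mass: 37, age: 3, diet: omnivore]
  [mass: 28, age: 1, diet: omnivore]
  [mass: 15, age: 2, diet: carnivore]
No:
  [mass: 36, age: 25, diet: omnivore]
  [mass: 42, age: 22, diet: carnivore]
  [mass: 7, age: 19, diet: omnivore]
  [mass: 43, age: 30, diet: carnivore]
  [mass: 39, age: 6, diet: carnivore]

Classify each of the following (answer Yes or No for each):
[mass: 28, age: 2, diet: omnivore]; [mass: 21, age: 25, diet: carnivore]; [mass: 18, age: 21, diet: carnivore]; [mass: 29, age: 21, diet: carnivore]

The distinguishing property — age ≤ 3 — holds for all the 'Yes' cases and none of the 'No' cases.
[mass: 28, age: 2, diet: omnivore]: age = 2 — has this property, so Yes.
[mass: 21, age: 25, diet: carnivore]: age = 25 — fails this test, so No.
[mass: 18, age: 21, diet: carnivore]: age = 21 — fails this test, so No.
[mass: 29, age: 21, diet: carnivore]: age = 21 — fails this test, so No.

Yes, No, No, No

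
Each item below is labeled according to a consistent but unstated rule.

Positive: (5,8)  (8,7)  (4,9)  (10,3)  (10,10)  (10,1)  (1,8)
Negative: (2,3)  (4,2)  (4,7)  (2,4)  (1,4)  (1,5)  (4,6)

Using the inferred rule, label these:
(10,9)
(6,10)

Positive, Positive

Rule: max ≥ 8. This holds for each 'Positive' example and fails for each 'Negative' one.
(10,9) — max 10, hence Positive. (6,10) — max 10, hence Positive.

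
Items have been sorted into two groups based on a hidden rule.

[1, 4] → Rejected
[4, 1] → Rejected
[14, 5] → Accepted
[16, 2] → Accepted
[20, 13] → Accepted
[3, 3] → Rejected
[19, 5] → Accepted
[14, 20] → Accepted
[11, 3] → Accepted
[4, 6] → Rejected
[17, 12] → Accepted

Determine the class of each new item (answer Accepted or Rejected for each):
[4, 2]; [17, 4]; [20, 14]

A rule that fits every label: sum ≥ 14 — true of each 'Accepted' example, false of each 'Rejected' one.
[4, 2]: Rejected (4+2 = 6). [17, 4]: Accepted (17+4 = 21). [20, 14]: Accepted (20+14 = 34).

Rejected, Accepted, Accepted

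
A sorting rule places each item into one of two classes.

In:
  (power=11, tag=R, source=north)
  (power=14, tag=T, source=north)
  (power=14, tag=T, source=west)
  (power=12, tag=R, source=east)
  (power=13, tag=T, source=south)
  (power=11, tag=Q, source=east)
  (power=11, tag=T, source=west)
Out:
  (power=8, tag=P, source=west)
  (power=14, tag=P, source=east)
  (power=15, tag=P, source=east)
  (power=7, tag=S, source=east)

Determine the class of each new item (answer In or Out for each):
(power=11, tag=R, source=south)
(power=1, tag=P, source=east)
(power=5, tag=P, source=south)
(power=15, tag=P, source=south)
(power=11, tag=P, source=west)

The pattern is that an item is 'In' exactly when: tag is not P AND power ≥ 8.
(power=11, tag=R, source=south) → tag is R, power = 11 → In. (power=1, tag=P, source=east) → tag is P, power = 1 → Out. (power=5, tag=P, source=south) → tag is P, power = 5 → Out. (power=15, tag=P, source=south) → tag is P, power = 15 → Out. (power=11, tag=P, source=west) → tag is P, power = 11 → Out.

In, Out, Out, Out, Out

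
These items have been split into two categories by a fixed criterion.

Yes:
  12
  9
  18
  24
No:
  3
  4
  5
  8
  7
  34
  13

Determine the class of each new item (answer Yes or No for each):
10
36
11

The pattern is that an item is 'Yes' exactly when: multiple of 3 AND at least 4.

No, Yes, No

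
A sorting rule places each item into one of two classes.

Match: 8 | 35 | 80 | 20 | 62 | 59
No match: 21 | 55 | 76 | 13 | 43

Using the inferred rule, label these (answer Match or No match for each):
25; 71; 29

No match, Match, Match

All 'Match' examples share one property — ≡ 2 (mod 3) — and every 'No match' example lacks it.
25: No match (25 mod 3 = 1). 71: Match (71 mod 3 = 2). 29: Match (29 mod 3 = 2).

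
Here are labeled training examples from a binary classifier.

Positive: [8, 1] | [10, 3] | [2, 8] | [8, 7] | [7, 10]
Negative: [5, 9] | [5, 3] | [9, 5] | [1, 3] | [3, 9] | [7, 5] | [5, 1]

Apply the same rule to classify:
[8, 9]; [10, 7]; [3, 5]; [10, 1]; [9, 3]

'Positive' ⟺ product is even.
Positive: [8, 9], since 8·9 = 72.
Positive: [10, 7], since 10·7 = 70.
Negative: [3, 5], since 3·5 = 15.
Positive: [10, 1], since 10·1 = 10.
Negative: [9, 3], since 9·3 = 27.

Positive, Positive, Negative, Positive, Negative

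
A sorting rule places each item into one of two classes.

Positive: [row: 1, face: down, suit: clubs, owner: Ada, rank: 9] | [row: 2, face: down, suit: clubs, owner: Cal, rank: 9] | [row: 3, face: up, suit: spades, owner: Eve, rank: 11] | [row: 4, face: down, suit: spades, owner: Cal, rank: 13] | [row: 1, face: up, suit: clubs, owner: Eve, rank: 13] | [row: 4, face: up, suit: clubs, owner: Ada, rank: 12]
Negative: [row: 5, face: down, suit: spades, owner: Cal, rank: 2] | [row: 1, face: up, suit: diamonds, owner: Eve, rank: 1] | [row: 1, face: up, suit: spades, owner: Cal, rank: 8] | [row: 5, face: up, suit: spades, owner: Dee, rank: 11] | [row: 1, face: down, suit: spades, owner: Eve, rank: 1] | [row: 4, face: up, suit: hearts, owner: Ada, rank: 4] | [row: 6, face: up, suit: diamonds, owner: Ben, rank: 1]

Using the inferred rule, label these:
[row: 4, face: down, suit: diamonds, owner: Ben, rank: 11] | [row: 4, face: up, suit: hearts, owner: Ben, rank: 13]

Positive, Positive

The distinguishing property — rank ≥ 9 AND row ≤ 4 — holds for all the 'Positive' cases and none of the 'Negative' cases.
[row: 4, face: down, suit: diamonds, owner: Ben, rank: 11]: Positive (rank = 11, row = 4). [row: 4, face: up, suit: hearts, owner: Ben, rank: 13]: Positive (rank = 13, row = 4).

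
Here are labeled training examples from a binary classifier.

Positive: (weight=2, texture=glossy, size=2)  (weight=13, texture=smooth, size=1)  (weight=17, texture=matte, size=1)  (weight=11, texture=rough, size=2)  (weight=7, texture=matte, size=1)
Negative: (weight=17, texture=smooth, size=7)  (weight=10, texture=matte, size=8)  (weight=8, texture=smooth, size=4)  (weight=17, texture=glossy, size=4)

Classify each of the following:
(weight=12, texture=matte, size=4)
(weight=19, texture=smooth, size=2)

All 'Positive' examples share one property — size ≤ 2 — and every 'Negative' example lacks it.
(weight=12, texture=matte, size=4) → size = 4 → Negative.
(weight=19, texture=smooth, size=2) → size = 2 → Positive.

Negative, Positive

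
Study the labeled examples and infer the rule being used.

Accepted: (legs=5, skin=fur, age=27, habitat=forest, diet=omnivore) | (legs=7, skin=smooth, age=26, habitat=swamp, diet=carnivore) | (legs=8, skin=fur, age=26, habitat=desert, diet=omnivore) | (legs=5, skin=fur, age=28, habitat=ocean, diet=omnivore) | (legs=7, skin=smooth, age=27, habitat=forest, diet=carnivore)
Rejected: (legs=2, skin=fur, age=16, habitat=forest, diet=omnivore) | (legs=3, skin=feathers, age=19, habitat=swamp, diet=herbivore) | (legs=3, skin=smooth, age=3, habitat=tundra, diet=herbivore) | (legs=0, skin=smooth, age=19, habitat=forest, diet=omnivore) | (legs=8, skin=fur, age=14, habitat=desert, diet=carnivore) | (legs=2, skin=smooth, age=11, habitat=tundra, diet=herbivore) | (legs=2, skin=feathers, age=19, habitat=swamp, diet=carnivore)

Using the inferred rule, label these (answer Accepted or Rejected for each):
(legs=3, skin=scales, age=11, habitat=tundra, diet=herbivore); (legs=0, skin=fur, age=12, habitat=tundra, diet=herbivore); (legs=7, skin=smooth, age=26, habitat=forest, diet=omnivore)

The common property of the 'Accepted' items is: age ≥ 26. No 'Rejected' item has it.
(legs=3, skin=scales, age=11, habitat=tundra, diet=herbivore) → age = 11 → Rejected.
(legs=0, skin=fur, age=12, habitat=tundra, diet=herbivore) → age = 12 → Rejected.
(legs=7, skin=smooth, age=26, habitat=forest, diet=omnivore) → age = 26 → Accepted.

Rejected, Rejected, Accepted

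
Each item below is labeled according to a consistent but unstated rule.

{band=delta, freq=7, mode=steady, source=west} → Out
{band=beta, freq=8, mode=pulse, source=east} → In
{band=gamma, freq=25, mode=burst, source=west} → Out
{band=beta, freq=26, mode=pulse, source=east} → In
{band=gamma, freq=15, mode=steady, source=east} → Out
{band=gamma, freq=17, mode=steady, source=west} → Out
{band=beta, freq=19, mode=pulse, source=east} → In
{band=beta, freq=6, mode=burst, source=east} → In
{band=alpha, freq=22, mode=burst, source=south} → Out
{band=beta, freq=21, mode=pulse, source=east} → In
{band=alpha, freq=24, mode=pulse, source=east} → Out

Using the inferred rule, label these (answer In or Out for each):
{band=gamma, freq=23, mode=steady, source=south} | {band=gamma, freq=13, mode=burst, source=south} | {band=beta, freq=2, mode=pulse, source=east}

The pattern is that an item is 'In' exactly when: band is beta.
{band=gamma, freq=23, mode=steady, source=south}: band is gamma, lacks this property → Out.
{band=gamma, freq=13, mode=burst, source=south}: band is gamma, lacks this property → Out.
{band=beta, freq=2, mode=pulse, source=east}: band is beta, has this property → In.

Out, Out, In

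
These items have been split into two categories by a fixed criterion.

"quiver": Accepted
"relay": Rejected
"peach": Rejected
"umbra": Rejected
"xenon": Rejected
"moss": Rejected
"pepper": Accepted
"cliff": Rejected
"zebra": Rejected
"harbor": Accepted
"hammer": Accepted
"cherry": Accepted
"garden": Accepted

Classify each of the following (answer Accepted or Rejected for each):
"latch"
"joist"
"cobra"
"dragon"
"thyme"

One predicate separates the groups cleanly: length 6.
"latch": length 5, doesn't qualify → Rejected.
"joist": length 5, doesn't qualify → Rejected.
"cobra": length 5, doesn't qualify → Rejected.
"dragon": length 6, passes → Accepted.
"thyme": length 5, doesn't qualify → Rejected.

Rejected, Rejected, Rejected, Accepted, Rejected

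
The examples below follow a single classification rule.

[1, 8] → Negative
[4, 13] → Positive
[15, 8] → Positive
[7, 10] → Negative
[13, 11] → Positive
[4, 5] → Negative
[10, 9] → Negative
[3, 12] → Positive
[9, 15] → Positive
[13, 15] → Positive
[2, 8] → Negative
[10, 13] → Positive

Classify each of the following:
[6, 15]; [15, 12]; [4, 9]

The common property of the 'Positive' items is: max ≥ 11. No 'Negative' item has it.

Positive, Positive, Negative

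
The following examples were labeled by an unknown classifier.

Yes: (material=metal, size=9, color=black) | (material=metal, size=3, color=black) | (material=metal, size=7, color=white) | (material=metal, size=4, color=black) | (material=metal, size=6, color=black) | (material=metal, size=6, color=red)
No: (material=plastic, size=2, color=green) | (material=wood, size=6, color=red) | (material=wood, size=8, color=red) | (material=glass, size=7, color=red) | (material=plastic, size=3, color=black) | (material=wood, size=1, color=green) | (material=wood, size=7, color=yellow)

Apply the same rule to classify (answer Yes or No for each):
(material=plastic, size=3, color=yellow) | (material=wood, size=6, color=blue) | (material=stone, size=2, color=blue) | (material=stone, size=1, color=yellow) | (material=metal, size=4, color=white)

No, No, No, No, Yes

Checking candidate rules against both groups, what survives is: material is metal.
(material=plastic, size=3, color=yellow) — material is plastic, hence No.
(material=wood, size=6, color=blue) — material is wood, hence No.
(material=stone, size=2, color=blue) — material is stone, hence No.
(material=stone, size=1, color=yellow) — material is stone, hence No.
(material=metal, size=4, color=white) — material is metal, hence Yes.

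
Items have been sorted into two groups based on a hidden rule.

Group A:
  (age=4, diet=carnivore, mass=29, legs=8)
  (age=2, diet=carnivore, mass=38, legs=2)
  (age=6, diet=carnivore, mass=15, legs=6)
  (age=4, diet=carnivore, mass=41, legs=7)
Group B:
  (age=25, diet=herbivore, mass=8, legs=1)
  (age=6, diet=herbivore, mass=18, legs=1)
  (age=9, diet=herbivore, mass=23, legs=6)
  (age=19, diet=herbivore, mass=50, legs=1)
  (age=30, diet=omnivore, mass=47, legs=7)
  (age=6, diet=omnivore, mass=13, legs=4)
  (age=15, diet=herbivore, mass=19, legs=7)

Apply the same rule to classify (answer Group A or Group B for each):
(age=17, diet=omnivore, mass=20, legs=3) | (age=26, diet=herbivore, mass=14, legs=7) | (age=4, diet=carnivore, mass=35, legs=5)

Group B, Group B, Group A

'Group A' ⟺ diet is carnivore.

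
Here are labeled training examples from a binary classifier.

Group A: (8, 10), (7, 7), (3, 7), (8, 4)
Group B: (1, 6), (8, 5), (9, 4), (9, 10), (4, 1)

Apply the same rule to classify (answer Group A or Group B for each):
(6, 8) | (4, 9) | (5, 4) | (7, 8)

Group A, Group B, Group B, Group B

Checking candidate rules against both groups, what survives is: sum is even.
(6, 8): Group A (6+8 = 14). (4, 9): Group B (4+9 = 13). (5, 4): Group B (5+4 = 9). (7, 8): Group B (7+8 = 15).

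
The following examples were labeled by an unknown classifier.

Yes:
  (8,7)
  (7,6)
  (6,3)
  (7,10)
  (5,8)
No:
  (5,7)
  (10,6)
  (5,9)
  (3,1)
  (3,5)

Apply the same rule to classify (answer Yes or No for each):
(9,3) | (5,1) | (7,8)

No, No, Yes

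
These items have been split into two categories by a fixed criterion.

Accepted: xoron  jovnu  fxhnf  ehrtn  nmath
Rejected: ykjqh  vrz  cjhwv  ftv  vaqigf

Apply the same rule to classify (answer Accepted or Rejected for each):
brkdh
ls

The distinguishing property — contains 'n' — holds for all the 'Accepted' cases and none of the 'Rejected' cases.
brkdh → no 'n' → Rejected.
ls → no 'n' → Rejected.

Rejected, Rejected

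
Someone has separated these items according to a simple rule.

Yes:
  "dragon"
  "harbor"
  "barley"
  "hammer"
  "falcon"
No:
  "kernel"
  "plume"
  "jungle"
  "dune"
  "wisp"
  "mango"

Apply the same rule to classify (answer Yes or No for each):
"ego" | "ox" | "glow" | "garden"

No, No, No, Yes

The pattern is that an item is 'Yes' exactly when: even length AND contains 'a'.
"ego" — length 3, no 'a', hence No.
"ox" — length 2, no 'a', hence No.
"glow" — length 4, no 'a', hence No.
"garden" — length 6, has 'a', hence Yes.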